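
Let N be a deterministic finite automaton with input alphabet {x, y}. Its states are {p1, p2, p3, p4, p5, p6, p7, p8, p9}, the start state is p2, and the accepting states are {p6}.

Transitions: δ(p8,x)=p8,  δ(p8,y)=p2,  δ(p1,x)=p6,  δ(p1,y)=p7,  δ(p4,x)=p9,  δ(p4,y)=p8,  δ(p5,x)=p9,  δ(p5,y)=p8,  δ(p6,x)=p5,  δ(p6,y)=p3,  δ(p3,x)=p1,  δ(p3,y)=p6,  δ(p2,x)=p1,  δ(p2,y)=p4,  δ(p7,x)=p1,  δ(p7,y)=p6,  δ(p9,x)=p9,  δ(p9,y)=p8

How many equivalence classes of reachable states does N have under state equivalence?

All states are reachable from the start state.
Start with accepting vs non-accepting: {p6} | {p1,p2,p3,p4,p5,p7,p8,p9}.
Refine {p1,p2,p3,p4,p5,p7,p8,p9} on symbol x: members go to different blocks, giving {p2,p3,p4,p5,p7,p8,p9} and {p1}.
Split {p2,p3,p4,p5,p7,p8,p9} by δ(·,x) → {p4,p5,p8,p9} and {p2,p3,p7}.
Split {p4,p5,p8,p9} by δ(·,y) → {p4,p5,p9} and {p8}.
Split {p2,p3,p7} by δ(·,y) → {p3,p7} and {p2}.
The partition is now stable with 6 blocks: {p6} | {p4,p5,p9} | {p1} | {p3,p7} | {p8} | {p2}.

6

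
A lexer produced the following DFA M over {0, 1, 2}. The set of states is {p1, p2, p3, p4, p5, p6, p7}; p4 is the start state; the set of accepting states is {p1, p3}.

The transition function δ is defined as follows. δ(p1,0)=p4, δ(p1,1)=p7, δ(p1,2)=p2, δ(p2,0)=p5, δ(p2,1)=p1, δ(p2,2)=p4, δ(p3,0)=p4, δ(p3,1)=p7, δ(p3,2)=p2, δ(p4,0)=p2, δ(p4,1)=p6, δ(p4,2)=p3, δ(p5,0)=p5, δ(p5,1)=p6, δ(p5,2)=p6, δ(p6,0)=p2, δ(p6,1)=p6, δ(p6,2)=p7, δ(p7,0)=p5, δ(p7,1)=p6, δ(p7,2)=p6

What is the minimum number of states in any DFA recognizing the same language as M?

Start with accepting vs non-accepting: {p1,p3} | {p2,p4,p5,p6,p7}.
Split {p2,p4,p5,p6,p7} by δ(·,1) → {p4,p5,p6,p7} and {p2}.
Refine {p4,p5,p6,p7} on symbol 0: members go to different blocks, giving {p4,p6} and {p5,p7}.
Split {p4,p6} by δ(·,2) → {p4} and {p6}.
The partition is now stable with 5 blocks: {p1,p3} | {p4} | {p2} | {p5,p7} | {p6}.

5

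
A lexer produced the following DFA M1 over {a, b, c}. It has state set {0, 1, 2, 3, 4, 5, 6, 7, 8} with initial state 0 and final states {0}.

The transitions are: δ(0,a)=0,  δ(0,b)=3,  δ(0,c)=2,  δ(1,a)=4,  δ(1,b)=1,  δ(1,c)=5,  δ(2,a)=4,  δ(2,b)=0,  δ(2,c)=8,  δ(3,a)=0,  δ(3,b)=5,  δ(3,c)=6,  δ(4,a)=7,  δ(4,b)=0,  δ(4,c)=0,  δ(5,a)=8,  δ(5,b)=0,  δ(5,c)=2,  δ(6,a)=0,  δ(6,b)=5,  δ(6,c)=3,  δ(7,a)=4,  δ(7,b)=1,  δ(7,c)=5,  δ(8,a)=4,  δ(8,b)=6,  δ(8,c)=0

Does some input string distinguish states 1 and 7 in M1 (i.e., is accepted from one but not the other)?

Every state is reachable, so we keep all 9.
P0 = {0} | {1,2,3,4,5,6,7,8}.
On input a, block {1,2,3,4,5,6,7,8} splits into {1,2,4,5,7,8} and {3,6}.
Split {1,2,4,5,7,8} by δ(·,b) → {2,4,5} and {1,7} and {8}.
Split {2,4,5} by δ(·,a) → {2} and {4} and {5}.
No further refinement is possible. Final partition (7 blocks): {0} | {2} | {3,6} | {1,7} | {8} | {4} | {5}.
1 and 7 lie in the same block of the stable partition, so they are equivalent — no string distinguishes them.

No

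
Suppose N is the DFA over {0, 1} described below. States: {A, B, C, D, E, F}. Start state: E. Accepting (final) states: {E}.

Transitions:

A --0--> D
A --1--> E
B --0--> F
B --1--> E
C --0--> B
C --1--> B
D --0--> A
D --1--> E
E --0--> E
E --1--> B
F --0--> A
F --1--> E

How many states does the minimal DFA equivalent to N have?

Reachable states from the start: {A,B,D,E,F}. Unreachable: {C} — drop them.
P0 = {E} | {A,B,D,F}.
No further refinement is possible. Final partition (2 blocks): {E} | {A,B,D,F}.

2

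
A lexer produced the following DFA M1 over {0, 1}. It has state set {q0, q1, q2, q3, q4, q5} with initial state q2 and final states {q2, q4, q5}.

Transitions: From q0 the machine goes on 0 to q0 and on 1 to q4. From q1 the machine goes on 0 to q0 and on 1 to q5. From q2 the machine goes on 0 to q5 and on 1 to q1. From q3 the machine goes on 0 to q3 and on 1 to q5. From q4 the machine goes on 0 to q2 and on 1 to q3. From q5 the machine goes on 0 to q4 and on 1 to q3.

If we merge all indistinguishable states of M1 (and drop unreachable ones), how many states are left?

Every state is reachable, so we keep all 6.
P0 = {q2,q4,q5} | {q0,q1,q3}.
No further refinement is possible. Final partition (2 blocks): {q2,q4,q5} | {q0,q1,q3}.

2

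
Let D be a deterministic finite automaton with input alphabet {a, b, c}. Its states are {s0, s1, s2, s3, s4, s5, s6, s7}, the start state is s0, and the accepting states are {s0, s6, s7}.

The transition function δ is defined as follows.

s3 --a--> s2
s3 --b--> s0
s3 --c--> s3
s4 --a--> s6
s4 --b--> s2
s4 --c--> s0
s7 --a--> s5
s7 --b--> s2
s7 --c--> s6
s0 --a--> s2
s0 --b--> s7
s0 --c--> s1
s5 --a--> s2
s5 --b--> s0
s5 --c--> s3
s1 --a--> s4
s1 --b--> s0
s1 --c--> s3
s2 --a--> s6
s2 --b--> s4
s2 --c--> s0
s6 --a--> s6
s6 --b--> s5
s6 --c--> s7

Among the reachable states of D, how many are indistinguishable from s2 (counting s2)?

Start with accepting vs non-accepting: {s0,s6,s7} | {s1,s2,s3,s4,s5}.
Refine {s0,s6,s7} on symbol a: members go to different blocks, giving {s0,s7} and {s6}.
Refine {s0,s7} on symbol b: members go to different blocks, giving {s0} and {s7}.
On input a, block {s1,s2,s3,s4,s5} splits into {s1,s3,s5} and {s2,s4}.
The partition is now stable with 5 blocks: {s0} | {s1,s3,s5} | {s6} | {s7} | {s2,s4}.
State s2 belongs to the block {s2,s4}, which has 2 states.

2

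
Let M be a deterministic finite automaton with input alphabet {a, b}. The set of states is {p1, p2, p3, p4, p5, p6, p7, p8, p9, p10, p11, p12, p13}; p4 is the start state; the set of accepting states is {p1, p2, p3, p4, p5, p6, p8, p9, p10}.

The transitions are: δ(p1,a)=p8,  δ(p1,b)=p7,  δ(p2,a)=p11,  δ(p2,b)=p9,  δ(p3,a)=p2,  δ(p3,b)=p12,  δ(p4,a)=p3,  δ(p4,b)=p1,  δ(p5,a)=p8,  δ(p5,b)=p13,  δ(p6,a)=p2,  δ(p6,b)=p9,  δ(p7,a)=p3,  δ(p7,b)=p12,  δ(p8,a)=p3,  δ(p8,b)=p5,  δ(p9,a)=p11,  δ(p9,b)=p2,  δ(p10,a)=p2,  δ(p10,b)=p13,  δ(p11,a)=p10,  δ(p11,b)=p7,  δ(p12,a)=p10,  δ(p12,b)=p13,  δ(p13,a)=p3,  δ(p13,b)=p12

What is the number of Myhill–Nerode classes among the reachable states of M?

Reachable states from the start: {p1,p2,p3,p4,p5,p7,p8,p9,p10,p11,p12,p13}. Unreachable: {p6} — drop them.
Initial partition by acceptance: {p1,p2,p3,p4,p5,p8,p9,p10} | {p7,p11,p12,p13}.
Split {p1,p2,p3,p4,p5,p8,p9,p10} by δ(·,a) → {p1,p3,p4,p5,p8,p10} and {p2,p9}.
On input a, block {p1,p3,p4,p5,p8,p10} splits into {p1,p4,p5,p8} and {p3,p10}.
On input a, block {p1,p4,p5,p8} splits into {p1,p5} and {p4,p8}.
No further refinement is possible. Final partition (5 blocks): {p1,p5} | {p7,p11,p12,p13} | {p2,p9} | {p3,p10} | {p4,p8}.

5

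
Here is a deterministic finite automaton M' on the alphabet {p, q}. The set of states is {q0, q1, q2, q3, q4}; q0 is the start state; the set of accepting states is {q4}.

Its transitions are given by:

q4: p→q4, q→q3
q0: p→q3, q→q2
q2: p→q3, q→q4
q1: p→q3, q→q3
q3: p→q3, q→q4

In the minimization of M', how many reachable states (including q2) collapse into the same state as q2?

First remove the unreachable states {q1}; 4 states remain.
Initial partition by acceptance: {q4} | {q0,q2,q3}.
Refine {q0,q2,q3} on symbol q: members go to different blocks, giving {q2,q3} and {q0}.
The partition is now stable with 3 blocks: {q4} | {q2,q3} | {q0}.
The equivalence class containing q2 is {q2,q3}, of size 2.

2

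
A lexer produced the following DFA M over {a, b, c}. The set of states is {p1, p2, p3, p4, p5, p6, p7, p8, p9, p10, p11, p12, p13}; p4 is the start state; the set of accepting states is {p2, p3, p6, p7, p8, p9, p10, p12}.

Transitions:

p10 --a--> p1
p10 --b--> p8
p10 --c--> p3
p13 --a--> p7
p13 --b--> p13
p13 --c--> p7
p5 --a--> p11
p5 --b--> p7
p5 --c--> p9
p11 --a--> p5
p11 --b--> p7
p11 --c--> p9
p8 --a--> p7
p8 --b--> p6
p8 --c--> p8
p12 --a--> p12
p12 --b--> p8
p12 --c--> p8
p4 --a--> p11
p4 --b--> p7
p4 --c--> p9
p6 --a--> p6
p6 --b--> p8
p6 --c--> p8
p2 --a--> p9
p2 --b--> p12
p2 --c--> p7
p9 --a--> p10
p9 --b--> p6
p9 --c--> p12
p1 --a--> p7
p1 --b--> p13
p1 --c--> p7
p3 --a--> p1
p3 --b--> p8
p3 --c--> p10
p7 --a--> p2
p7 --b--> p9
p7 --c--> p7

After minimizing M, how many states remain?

Initial partition by acceptance: {p2,p3,p6,p7,p8,p9,p10,p12} | {p1,p4,p5,p11,p13}.
Refine {p2,p3,p6,p7,p8,p9,p10,p12} on symbol a: members go to different blocks, giving {p2,p6,p7,p8,p9,p12} and {p3,p10}.
On input a, block {p2,p6,p7,p8,p9,p12} splits into {p2,p6,p7,p8,p12} and {p9}.
Split {p2,p6,p7,p8,p12} by δ(·,a) → {p6,p7,p8,p12} and {p2}.
On input a, block {p6,p7,p8,p12} splits into {p6,p8,p12} and {p7}.
On input a, block {p6,p8,p12} splits into {p6,p12} and {p8}.
Refine {p1,p4,p5,p11,p13} on symbol a: members go to different blocks, giving {p4,p5,p11} and {p1,p13}.
No further refinement is possible. Final partition (8 blocks): {p6,p12} | {p4,p5,p11} | {p3,p10} | {p9} | {p2} | {p7} | {p8} | {p1,p13}.

8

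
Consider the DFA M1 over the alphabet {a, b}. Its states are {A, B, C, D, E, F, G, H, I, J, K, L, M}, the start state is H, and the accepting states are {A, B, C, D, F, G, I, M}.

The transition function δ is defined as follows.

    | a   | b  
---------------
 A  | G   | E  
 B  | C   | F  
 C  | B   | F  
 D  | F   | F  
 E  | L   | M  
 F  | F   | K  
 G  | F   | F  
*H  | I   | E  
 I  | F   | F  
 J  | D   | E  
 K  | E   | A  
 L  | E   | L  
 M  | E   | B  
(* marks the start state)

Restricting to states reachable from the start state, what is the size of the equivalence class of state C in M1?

Reachable states from the start: {A,B,C,E,F,G,H,I,K,L,M}. Unreachable: {D,J} — drop them.
P0 = {A,B,C,F,G,I,M} | {E,H,K,L}.
On input a, block {A,B,C,F,G,I,M} splits into {A,B,C,F,G,I} and {M}.
Refine {A,B,C,F,G,I} on symbol b: members go to different blocks, giving {B,C,G,I} and {A,F}.
Refine {B,C,G,I} on symbol a: members go to different blocks, giving {B,C} and {G,I}.
Refine {E,H,K,L} on symbol a: members go to different blocks, giving {E,K,L} and {H}.
Split {E,K,L} by δ(·,b) → {E} and {K} and {L}.
Refine {A,F} on symbol a: members go to different blocks, giving {A} and {F}.
The partition is now stable with 9 blocks: {B,C} | {E} | {M} | {A} | {G,I} | {H} | {K} | {L} | {F}.
State C belongs to the block {B,C}, which has 2 states.

2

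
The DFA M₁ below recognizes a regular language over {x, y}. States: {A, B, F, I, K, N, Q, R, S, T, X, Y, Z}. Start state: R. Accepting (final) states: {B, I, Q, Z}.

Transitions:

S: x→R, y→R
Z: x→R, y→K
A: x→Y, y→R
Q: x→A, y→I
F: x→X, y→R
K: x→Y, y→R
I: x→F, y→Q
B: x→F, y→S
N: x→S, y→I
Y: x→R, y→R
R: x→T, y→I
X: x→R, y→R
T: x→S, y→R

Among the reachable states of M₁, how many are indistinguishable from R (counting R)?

Reachable states from the start: {A,F,I,Q,R,S,T,X,Y}. Unreachable: {B,K,N,Z} — drop them.
Start with accepting vs non-accepting: {I,Q} | {A,F,R,S,T,X,Y}.
On input y, block {A,F,R,S,T,X,Y} splits into {A,F,S,T,X,Y} and {R}.
Refine {A,F,S,T,X,Y} on symbol x: members go to different blocks, giving {A,F,T} and {S,X,Y}.
Stable partition: {I,Q} | {A,F,T} | {R} | {S,X,Y} — 4 equivalence classes.
State R belongs to the block {R}, which has 1 states.

1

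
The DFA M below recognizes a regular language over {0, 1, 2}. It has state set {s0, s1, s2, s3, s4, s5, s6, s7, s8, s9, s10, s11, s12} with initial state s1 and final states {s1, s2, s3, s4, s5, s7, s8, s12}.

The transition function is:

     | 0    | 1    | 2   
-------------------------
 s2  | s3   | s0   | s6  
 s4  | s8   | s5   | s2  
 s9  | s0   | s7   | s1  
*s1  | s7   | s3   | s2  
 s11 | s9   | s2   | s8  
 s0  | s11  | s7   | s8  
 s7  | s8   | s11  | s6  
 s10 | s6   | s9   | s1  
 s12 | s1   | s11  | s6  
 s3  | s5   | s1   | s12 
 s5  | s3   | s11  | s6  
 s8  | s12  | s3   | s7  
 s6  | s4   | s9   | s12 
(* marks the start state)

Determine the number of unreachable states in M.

Starting at s1 and following transitions, the reachable set is {s0, s1, s2, s3, s4, s5, s6, s7, s8, s9, s11, s12}. That leaves s10 unreachable — 1 in total.

1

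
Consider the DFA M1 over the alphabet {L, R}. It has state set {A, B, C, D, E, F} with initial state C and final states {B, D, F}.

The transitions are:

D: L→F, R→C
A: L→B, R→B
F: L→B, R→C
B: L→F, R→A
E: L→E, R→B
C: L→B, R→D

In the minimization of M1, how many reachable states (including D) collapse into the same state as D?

3

States {E} cannot be reached from the start state, so discard them.
Initial partition by acceptance: {B,D,F} | {A,C}.
Stable partition: {B,D,F} | {A,C} — 2 equivalence classes.
State D belongs to the block {B,D,F}, which has 3 states.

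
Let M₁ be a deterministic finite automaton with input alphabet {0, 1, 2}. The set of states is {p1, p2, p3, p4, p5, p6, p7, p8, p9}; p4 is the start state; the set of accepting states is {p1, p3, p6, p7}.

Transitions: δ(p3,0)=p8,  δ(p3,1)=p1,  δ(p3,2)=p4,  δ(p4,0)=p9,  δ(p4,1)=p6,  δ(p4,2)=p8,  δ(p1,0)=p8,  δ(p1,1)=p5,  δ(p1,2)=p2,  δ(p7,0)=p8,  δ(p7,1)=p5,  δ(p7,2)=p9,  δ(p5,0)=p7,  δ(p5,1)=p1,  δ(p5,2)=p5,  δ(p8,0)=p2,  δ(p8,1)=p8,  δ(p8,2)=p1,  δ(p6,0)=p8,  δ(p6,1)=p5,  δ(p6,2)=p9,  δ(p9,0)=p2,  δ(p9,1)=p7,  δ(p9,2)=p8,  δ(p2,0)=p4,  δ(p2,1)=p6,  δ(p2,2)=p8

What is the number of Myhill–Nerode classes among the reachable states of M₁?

4

First remove the unreachable states {p3}; 8 states remain.
Initial partition by acceptance: {p1,p6,p7} | {p2,p4,p5,p8,p9}.
Split {p2,p4,p5,p8,p9} by δ(·,0) → {p2,p4,p8,p9} and {p5}.
Refine {p2,p4,p8,p9} on symbol 1: members go to different blocks, giving {p2,p4,p9} and {p8}.
Stable partition: {p1,p6,p7} | {p2,p4,p9} | {p5} | {p8} — 4 equivalence classes.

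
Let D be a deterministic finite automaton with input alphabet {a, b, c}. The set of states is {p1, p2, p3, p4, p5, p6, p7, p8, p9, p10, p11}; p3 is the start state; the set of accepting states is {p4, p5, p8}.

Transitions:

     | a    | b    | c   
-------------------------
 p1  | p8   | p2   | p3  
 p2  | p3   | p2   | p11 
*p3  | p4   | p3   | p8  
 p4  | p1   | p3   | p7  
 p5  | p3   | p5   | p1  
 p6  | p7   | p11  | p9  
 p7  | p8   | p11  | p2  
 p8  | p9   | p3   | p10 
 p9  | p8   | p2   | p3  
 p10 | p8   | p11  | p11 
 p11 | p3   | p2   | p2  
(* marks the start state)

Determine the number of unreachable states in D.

2

BFS from p3 reaches {p1, p2, p3, p4, p7, p8, p9, p10, p11}; the 2 state(s) p5, p6 are never visited.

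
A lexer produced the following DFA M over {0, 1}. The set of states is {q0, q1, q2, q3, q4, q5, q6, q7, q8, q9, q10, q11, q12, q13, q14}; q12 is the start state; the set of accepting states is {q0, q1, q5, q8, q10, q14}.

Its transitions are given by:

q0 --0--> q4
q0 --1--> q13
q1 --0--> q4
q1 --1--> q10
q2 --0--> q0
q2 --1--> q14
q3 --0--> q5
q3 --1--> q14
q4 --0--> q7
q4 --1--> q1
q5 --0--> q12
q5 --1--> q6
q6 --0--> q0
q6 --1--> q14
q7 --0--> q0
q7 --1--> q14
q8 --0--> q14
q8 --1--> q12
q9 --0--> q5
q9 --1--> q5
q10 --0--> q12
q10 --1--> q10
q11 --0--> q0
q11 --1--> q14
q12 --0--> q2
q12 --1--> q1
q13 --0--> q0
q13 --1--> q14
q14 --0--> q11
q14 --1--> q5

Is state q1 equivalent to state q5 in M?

No

First remove the unreachable states {q3,q8,q9}; 12 states remain.
Initial partition by acceptance: {q0,q1,q5,q10,q14} | {q2,q4,q6,q7,q11,q12,q13}.
Split {q0,q1,q5,q10,q14} by δ(·,1) → {q1,q10,q14} and {q0,q5}.
Split {q1,q10,q14} by δ(·,1) → {q1,q10} and {q14}.
Refine {q2,q4,q6,q7,q11,q12,q13} on symbol 0: members go to different blocks, giving {q2,q6,q7,q11,q13} and {q4,q12}.
The partition is now stable with 5 blocks: {q1,q10} | {q2,q6,q7,q11,q13} | {q0,q5} | {q14} | {q4,q12}.
q1 and q5 end up in different blocks, so they are distinguishable. For instance, the string '1' is accepted from only q1.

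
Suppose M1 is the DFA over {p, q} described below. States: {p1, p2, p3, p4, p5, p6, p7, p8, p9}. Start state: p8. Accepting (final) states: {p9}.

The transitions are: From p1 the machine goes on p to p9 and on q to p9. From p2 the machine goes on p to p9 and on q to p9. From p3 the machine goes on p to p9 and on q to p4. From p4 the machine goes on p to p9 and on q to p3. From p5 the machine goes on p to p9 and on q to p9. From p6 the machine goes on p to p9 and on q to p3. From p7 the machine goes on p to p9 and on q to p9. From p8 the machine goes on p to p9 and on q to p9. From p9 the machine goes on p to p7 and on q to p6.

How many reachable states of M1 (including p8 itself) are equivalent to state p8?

2

States {p1,p2,p5} cannot be reached from the start state, so discard them.
Start with accepting vs non-accepting: {p9} | {p3,p4,p6,p7,p8}.
Split {p3,p4,p6,p7,p8} by δ(·,q) → {p3,p4,p6} and {p7,p8}.
Stable partition: {p9} | {p3,p4,p6} | {p7,p8} — 3 equivalence classes.
State p8 belongs to the block {p7,p8}, which has 2 states.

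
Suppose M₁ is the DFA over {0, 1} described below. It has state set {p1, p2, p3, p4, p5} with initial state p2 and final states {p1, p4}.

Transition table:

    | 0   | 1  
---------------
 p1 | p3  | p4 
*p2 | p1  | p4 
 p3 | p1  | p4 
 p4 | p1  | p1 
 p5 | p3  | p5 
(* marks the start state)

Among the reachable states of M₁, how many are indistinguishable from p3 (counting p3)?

2

First remove the unreachable states {p5}; 4 states remain.
P0 = {p1,p4} | {p2,p3}.
Split {p1,p4} by δ(·,0) → {p1} and {p4}.
Stable partition: {p1} | {p2,p3} | {p4} — 3 equivalence classes.
The equivalence class containing p3 is {p2,p3}, of size 2.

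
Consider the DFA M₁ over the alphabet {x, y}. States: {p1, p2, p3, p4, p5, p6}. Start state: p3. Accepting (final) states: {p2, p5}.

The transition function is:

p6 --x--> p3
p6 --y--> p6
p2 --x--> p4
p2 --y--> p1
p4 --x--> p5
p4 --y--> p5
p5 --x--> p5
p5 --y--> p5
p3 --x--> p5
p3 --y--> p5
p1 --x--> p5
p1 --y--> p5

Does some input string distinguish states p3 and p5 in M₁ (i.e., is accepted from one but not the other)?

Yes

First remove the unreachable states {p1,p2,p4,p6}; 2 states remain.
P0 = {p5} | {p3}.
No further refinement is possible. Final partition (2 blocks): {p5} | {p3}.
p3 and p5 end up in different blocks, so they are distinguishable. For instance, the string 'ε' is accepted from only p5.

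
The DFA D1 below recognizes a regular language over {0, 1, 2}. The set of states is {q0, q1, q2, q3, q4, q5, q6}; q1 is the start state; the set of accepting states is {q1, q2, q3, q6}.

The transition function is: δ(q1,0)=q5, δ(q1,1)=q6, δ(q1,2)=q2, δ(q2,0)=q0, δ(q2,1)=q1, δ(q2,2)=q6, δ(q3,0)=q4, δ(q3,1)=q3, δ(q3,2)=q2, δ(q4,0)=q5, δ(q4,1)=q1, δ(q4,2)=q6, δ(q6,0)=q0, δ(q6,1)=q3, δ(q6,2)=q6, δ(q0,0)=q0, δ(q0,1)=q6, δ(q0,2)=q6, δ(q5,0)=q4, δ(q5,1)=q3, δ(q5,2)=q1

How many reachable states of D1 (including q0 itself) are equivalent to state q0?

Every state is reachable, so we keep all 7.
P0 = {q1,q2,q3,q6} | {q0,q4,q5}.
No further refinement is possible. Final partition (2 blocks): {q1,q2,q3,q6} | {q0,q4,q5}.
State q0 belongs to the block {q0,q4,q5}, which has 3 states.

3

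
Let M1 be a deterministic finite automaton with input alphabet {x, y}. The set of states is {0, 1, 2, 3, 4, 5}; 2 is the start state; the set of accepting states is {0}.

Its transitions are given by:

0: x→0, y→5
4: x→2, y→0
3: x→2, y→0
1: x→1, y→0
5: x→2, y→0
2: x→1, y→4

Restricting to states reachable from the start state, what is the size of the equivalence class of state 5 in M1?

2

Reachable states from the start: {0,1,2,4,5}. Unreachable: {3} — drop them.
P0 = {0} | {1,2,4,5}.
Refine {1,2,4,5} on symbol y: members go to different blocks, giving {1,4,5} and {2}.
Refine {1,4,5} on symbol x: members go to different blocks, giving {4,5} and {1}.
Stable partition: {0} | {4,5} | {2} | {1} — 4 equivalence classes.
State 5 belongs to the block {4,5}, which has 2 states.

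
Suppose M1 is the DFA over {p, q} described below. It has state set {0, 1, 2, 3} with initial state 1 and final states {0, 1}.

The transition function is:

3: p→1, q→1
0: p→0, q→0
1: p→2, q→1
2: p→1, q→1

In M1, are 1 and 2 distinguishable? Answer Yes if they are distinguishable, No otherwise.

Yes

States {0,3} cannot be reached from the start state, so discard them.
Start with accepting vs non-accepting: {1} | {2}.
No further refinement is possible. Final partition (2 blocks): {1} | {2}.
1 and 2 end up in different blocks, so they are distinguishable. For instance, the string 'ε' is accepted from only 1.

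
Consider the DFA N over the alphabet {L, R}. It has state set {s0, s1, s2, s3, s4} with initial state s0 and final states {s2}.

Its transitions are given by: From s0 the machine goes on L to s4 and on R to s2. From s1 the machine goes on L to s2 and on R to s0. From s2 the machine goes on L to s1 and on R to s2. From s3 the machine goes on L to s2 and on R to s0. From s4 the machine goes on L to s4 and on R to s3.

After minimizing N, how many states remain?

P0 = {s2} | {s0,s1,s3,s4}.
Refine {s0,s1,s3,s4} on symbol L: members go to different blocks, giving {s0,s4} and {s1,s3}.
On input R, block {s0,s4} splits into {s0} and {s4}.
The partition is now stable with 4 blocks: {s2} | {s0} | {s1,s3} | {s4}.

4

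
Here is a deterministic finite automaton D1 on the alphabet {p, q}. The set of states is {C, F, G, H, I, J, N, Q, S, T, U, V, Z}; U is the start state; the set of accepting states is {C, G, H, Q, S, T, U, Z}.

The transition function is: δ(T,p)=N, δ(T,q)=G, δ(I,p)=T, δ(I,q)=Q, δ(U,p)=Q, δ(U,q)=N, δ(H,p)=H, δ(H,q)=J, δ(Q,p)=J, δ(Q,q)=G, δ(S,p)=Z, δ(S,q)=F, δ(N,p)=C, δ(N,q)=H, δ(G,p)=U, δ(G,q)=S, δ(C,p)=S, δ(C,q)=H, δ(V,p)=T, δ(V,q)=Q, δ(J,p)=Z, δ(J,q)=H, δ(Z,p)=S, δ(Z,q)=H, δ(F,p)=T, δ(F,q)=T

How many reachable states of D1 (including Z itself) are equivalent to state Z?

States {I,V} cannot be reached from the start state, so discard them.
Start with accepting vs non-accepting: {C,G,H,Q,S,T,U,Z} | {F,J,N}.
Refine {C,G,H,Q,S,T,U,Z} on symbol p: members go to different blocks, giving {C,G,H,S,U,Z} and {Q,T}.
On input p, block {C,G,H,S,U,Z} splits into {C,G,H,S,Z} and {U}.
Refine {C,G,H,S,Z} on symbol p: members go to different blocks, giving {C,H,S,Z} and {G}.
Split {C,H,S,Z} by δ(·,q) → {C,Z} and {H,S}.
Split {F,J,N} by δ(·,p) → {J,N} and {F}.
Refine {H,S} on symbol p: members go to different blocks, giving {S} and {H}.
The partition is now stable with 8 blocks: {C,Z} | {J,N} | {Q,T} | {U} | {G} | {S} | {F} | {H}.
State Z belongs to the block {C,Z}, which has 2 states.

2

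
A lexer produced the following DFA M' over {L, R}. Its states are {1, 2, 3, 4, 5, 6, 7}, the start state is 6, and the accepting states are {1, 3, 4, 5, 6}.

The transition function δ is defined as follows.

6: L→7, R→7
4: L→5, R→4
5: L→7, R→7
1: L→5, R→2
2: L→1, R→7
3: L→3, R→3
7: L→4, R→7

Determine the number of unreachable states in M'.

BFS from 6 reaches {4, 5, 6, 7}; the 3 state(s) 1, 2, 3 are never visited.

3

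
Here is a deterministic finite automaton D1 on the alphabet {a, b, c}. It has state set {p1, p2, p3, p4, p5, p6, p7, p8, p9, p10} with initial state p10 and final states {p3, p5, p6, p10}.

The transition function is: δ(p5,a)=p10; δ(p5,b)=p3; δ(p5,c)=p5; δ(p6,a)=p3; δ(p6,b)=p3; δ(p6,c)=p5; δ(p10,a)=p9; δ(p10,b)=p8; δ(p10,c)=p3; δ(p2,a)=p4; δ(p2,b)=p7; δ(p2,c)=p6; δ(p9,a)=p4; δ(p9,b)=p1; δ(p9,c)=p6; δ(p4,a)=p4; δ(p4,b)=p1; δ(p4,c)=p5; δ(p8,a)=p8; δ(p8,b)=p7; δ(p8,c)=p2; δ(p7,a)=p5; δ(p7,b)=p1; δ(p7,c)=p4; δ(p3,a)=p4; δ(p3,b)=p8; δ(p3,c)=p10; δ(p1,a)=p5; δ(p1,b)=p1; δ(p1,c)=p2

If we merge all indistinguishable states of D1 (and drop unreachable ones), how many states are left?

5

All states are reachable from the start state.
Initial partition by acceptance: {p3,p5,p6,p10} | {p1,p2,p4,p7,p8,p9}.
On input a, block {p3,p5,p6,p10} splits into {p3,p10} and {p5,p6}.
Refine {p1,p2,p4,p7,p8,p9} on symbol a: members go to different blocks, giving {p2,p4,p8,p9} and {p1,p7}.
On input c, block {p2,p4,p8,p9} splits into {p2,p4,p9} and {p8}.
The partition is now stable with 5 blocks: {p3,p10} | {p2,p4,p9} | {p5,p6} | {p1,p7} | {p8}.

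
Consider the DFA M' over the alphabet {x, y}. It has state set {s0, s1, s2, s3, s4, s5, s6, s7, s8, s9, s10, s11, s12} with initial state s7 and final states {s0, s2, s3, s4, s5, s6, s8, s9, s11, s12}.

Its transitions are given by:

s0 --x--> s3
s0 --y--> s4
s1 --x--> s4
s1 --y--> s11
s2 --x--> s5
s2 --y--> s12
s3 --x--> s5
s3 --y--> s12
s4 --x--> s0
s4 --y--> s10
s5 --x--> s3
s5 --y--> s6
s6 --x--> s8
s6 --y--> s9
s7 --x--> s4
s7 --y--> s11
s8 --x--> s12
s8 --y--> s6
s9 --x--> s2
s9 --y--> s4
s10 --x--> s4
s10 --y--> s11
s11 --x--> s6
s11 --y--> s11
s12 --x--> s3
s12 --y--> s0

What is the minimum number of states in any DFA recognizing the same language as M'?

First remove the unreachable states {s1}; 12 states remain.
P0 = {s0,s2,s3,s4,s5,s6,s8,s9,s11,s12} | {s7,s10}.
On input y, block {s0,s2,s3,s4,s5,s6,s8,s9,s11,s12} splits into {s0,s2,s3,s5,s6,s8,s9,s11,s12} and {s4}.
On input y, block {s0,s2,s3,s5,s6,s8,s9,s11,s12} splits into {s2,s3,s5,s6,s8,s11,s12} and {s0,s9}.
Refine {s2,s3,s5,s6,s8,s11,s12} on symbol y: members go to different blocks, giving {s2,s3,s5,s8,s11} and {s6,s12}.
Refine {s2,s3,s5,s8,s11} on symbol x: members go to different blocks, giving {s2,s3,s5} and {s8,s11}.
Refine {s6,s12} on symbol x: members go to different blocks, giving {s6} and {s12}.
Refine {s2,s3,s5} on symbol y: members go to different blocks, giving {s2,s3} and {s5}.
Refine {s8,s11} on symbol x: members go to different blocks, giving {s8} and {s11}.
Stable partition: {s2,s3} | {s7,s10} | {s4} | {s0,s9} | {s6} | {s8} | {s12} | {s5} | {s11} — 9 equivalence classes.

9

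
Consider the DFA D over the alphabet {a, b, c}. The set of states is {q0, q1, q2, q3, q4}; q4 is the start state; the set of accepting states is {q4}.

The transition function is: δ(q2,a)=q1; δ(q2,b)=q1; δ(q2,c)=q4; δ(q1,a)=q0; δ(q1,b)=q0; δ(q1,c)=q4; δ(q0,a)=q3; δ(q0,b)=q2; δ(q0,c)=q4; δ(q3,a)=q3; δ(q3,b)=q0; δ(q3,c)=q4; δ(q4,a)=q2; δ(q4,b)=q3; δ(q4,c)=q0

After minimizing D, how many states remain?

2

Every state is reachable, so we keep all 5.
Initial partition by acceptance: {q4} | {q0,q1,q2,q3}.
Stable partition: {q4} | {q0,q1,q2,q3} — 2 equivalence classes.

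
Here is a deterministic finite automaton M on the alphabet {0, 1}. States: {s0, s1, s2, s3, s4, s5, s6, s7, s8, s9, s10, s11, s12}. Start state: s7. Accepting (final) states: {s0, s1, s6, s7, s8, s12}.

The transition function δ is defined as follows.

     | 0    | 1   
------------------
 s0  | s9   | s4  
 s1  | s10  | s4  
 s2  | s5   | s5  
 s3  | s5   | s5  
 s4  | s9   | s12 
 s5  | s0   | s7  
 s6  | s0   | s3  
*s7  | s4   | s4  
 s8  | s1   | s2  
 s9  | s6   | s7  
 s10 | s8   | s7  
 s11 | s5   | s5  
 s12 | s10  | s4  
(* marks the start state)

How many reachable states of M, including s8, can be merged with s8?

First remove the unreachable states {s11}; 12 states remain.
Start with accepting vs non-accepting: {s0,s1,s6,s7,s8,s12} | {s2,s3,s4,s5,s9,s10}.
Refine {s0,s1,s6,s7,s8,s12} on symbol 0: members go to different blocks, giving {s0,s1,s7,s12} and {s6,s8}.
Split {s2,s3,s4,s5,s9,s10} by δ(·,0) → {s2,s3,s4} and {s9,s10} and {s5}.
Split {s0,s1,s7,s12} by δ(·,0) → {s0,s1,s12} and {s7}.
Split {s2,s3,s4} by δ(·,0) → {s2,s3} and {s4}.
The partition is now stable with 7 blocks: {s0,s1,s12} | {s2,s3} | {s6,s8} | {s9,s10} | {s5} | {s7} | {s4}.
The equivalence class containing s8 is {s6,s8}, of size 2.

2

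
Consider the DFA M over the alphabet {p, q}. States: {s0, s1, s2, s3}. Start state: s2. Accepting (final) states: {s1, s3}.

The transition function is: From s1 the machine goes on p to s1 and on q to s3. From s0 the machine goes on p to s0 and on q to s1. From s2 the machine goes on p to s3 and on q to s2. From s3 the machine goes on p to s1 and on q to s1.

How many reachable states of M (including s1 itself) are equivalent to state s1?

2

Reachable states from the start: {s1,s2,s3}. Unreachable: {s0} — drop them.
Start with accepting vs non-accepting: {s1,s3} | {s2}.
Stable partition: {s1,s3} | {s2} — 2 equivalence classes.
State s1 belongs to the block {s1,s3}, which has 2 states.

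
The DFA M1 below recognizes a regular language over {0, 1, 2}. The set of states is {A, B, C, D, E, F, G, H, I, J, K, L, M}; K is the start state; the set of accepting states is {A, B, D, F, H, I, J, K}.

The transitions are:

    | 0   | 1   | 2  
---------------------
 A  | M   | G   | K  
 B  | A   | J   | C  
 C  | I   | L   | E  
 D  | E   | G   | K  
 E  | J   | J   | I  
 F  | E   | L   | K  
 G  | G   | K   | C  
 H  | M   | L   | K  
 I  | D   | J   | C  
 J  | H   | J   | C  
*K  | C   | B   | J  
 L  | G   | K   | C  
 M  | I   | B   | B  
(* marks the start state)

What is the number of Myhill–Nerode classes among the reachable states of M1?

First remove the unreachable states {F}; 12 states remain.
Initial partition by acceptance: {A,B,D,H,I,J,K} | {C,E,G,L,M}.
On input 0, block {A,B,D,H,I,J,K} splits into {A,D,H,K} and {B,I,J}.
Refine {A,D,H,K} on symbol 1: members go to different blocks, giving {A,D,H} and {K}.
On input 0, block {C,E,G,L,M} splits into {C,E,M} and {G,L}.
On input 1, block {C,E,M} splits into {E,M} and {C}.
Stable partition: {A,D,H} | {E,M} | {B,I,J} | {K} | {G,L} | {C} — 6 equivalence classes.

6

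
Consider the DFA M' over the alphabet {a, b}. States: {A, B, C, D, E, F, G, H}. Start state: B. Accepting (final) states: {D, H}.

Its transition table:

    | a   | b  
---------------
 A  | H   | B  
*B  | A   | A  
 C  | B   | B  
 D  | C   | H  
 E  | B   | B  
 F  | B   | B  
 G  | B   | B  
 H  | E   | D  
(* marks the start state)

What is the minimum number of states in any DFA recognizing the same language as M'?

States {F,G} cannot be reached from the start state, so discard them.
P0 = {D,H} | {A,B,C,E}.
Split {A,B,C,E} by δ(·,a) → {B,C,E} and {A}.
On input a, block {B,C,E} splits into {C,E} and {B}.
No further refinement is possible. Final partition (4 blocks): {D,H} | {C,E} | {A} | {B}.

4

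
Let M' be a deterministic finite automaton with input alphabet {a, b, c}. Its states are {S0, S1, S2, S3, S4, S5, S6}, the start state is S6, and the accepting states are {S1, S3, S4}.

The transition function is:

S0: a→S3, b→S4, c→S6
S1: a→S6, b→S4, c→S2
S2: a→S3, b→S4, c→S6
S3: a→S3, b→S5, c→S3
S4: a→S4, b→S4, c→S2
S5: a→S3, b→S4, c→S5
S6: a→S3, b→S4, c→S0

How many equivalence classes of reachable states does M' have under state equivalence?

3

First remove the unreachable states {S1}; 6 states remain.
Initial partition by acceptance: {S3,S4} | {S0,S2,S5,S6}.
Refine {S3,S4} on symbol b: members go to different blocks, giving {S3} and {S4}.
The partition is now stable with 3 blocks: {S3} | {S0,S2,S5,S6} | {S4}.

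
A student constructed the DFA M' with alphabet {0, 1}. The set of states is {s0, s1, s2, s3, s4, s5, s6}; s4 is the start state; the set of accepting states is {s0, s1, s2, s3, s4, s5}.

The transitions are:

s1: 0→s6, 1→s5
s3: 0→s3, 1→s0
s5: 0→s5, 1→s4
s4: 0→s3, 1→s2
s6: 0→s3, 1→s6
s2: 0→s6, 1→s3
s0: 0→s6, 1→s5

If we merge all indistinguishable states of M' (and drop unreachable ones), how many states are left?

First remove the unreachable states {s1}; 6 states remain.
Initial partition by acceptance: {s0,s2,s3,s4,s5} | {s6}.
Refine {s0,s2,s3,s4,s5} on symbol 0: members go to different blocks, giving {s3,s4,s5} and {s0,s2}.
Refine {s3,s4,s5} on symbol 1: members go to different blocks, giving {s3,s4} and {s5}.
On input 1, block {s0,s2} splits into {s0} and {s2}.
Split {s3,s4} by δ(·,1) → {s3} and {s4}.
The partition is now stable with 6 blocks: {s3} | {s6} | {s0} | {s5} | {s2} | {s4}.

6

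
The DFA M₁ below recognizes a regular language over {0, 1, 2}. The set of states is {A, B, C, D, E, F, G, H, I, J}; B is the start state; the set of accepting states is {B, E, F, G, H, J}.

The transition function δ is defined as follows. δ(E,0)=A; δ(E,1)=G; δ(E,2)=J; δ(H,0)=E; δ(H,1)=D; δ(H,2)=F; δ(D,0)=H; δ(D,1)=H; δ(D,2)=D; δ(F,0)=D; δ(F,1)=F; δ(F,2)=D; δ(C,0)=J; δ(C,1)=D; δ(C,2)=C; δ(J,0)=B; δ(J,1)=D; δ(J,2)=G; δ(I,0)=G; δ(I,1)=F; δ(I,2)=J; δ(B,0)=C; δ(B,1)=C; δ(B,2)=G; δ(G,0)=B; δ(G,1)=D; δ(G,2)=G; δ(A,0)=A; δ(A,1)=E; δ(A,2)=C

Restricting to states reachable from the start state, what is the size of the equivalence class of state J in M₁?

States {I} cannot be reached from the start state, so discard them.
Initial partition by acceptance: {B,E,F,G,H,J} | {A,C,D}.
Split {B,E,F,G,H,J} by δ(·,0) → {B,E,F} and {G,H,J}.
Refine {B,E,F} on symbol 1: members go to different blocks, giving {B} and {E} and {F}.
Split {A,C,D} by δ(·,0) → {C,D} and {A}.
Split {C,D} by δ(·,1) → {C} and {D}.
Split {G,H,J} by δ(·,0) → {G,J} and {H}.
The partition is now stable with 8 blocks: {B} | {C} | {G,J} | {E} | {F} | {A} | {D} | {H}.
State J belongs to the block {G,J}, which has 2 states.

2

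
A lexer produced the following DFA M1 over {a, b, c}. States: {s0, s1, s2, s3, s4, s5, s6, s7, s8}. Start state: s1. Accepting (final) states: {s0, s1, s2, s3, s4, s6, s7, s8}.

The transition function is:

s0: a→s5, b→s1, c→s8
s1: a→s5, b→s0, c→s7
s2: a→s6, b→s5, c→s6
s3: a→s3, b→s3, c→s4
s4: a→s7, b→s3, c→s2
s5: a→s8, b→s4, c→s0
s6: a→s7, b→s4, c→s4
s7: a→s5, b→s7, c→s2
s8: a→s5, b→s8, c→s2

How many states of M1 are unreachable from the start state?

0

A breadth-first search from the start state visits every state.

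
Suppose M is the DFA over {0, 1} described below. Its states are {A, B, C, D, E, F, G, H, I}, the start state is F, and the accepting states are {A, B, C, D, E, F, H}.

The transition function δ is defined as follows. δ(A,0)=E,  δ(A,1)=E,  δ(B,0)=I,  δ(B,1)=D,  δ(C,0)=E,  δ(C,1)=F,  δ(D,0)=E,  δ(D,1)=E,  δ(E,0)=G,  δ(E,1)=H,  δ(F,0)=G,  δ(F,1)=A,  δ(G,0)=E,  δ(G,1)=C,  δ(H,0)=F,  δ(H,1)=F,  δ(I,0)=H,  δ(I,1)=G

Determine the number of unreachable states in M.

3

Starting at F and following transitions, the reachable set is {A, C, E, F, G, H}. That leaves B, D, I unreachable — 3 in total.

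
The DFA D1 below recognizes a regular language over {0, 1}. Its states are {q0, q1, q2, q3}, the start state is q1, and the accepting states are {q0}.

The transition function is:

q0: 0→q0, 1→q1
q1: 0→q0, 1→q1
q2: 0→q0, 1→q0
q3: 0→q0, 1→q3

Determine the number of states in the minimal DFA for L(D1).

2

States {q2,q3} cannot be reached from the start state, so discard them.
Initial partition by acceptance: {q0} | {q1}.
No further refinement is possible. Final partition (2 blocks): {q0} | {q1}.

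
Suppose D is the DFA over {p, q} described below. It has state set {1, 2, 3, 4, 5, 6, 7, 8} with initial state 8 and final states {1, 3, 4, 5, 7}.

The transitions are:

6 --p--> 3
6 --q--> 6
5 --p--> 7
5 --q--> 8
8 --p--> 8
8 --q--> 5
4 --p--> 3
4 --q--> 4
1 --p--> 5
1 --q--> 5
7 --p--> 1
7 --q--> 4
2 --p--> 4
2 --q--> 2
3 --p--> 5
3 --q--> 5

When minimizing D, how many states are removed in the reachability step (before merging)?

Starting at 8 and following transitions, the reachable set is {1, 3, 4, 5, 7, 8}. That leaves 2, 6 unreachable — 2 in total.

2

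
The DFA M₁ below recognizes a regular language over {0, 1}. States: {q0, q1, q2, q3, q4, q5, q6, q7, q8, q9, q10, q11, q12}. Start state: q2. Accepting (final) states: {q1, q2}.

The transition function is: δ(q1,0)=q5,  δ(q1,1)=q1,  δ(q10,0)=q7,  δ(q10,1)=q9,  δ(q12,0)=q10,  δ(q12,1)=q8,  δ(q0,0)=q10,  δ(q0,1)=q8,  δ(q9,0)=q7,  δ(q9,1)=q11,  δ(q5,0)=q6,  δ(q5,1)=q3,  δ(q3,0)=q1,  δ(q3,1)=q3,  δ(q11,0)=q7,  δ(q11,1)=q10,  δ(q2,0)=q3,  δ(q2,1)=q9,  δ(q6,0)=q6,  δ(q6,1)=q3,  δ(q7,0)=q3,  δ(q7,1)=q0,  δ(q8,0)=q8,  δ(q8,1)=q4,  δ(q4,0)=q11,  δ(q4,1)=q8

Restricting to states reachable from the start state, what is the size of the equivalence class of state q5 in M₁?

Reachable states from the start: {q0,q1,q2,q3,q4,q5,q6,q7,q8,q9,q10,q11}. Unreachable: {q12} — drop them.
Initial partition by acceptance: {q1,q2} | {q0,q3,q4,q5,q6,q7,q8,q9,q10,q11}.
Split {q1,q2} by δ(·,1) → {q1} and {q2}.
On input 0, block {q0,q3,q4,q5,q6,q7,q8,q9,q10,q11} splits into {q0,q4,q5,q6,q7,q8,q9,q10,q11} and {q3}.
On input 0, block {q0,q4,q5,q6,q7,q8,q9,q10,q11} splits into {q0,q4,q5,q6,q8,q9,q10,q11} and {q7}.
Split {q0,q4,q5,q6,q8,q9,q10,q11} by δ(·,0) → {q0,q4,q5,q6,q8} and {q9,q10,q11}.
On input 0, block {q0,q4,q5,q6,q8} splits into {q5,q6,q8} and {q0,q4}.
On input 1, block {q5,q6,q8} splits into {q5,q6} and {q8}.
The partition is now stable with 8 blocks: {q1} | {q5,q6} | {q2} | {q3} | {q7} | {q9,q10,q11} | {q0,q4} | {q8}.
The equivalence class containing q5 is {q5,q6}, of size 2.

2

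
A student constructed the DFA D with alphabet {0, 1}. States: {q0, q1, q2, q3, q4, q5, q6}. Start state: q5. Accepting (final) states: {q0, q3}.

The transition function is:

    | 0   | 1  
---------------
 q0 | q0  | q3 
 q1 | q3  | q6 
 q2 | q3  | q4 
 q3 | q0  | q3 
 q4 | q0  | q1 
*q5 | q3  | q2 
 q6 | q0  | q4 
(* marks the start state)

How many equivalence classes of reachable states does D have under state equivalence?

P0 = {q0,q3} | {q1,q2,q4,q5,q6}.
The partition is now stable with 2 blocks: {q0,q3} | {q1,q2,q4,q5,q6}.

2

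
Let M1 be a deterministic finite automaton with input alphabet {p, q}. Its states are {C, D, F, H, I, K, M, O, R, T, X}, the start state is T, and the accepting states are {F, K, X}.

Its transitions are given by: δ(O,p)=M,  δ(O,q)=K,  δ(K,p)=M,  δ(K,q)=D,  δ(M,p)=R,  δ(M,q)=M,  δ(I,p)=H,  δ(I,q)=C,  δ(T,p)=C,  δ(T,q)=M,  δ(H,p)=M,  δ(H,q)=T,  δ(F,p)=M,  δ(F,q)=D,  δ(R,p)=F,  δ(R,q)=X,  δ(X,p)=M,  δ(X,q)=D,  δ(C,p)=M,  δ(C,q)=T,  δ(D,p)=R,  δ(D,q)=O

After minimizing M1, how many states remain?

7

States {H,I} cannot be reached from the start state, so discard them.
P0 = {F,K,X} | {C,D,M,O,R,T}.
On input p, block {C,D,M,O,R,T} splits into {C,D,M,O,T} and {R}.
Refine {C,D,M,O,T} on symbol p: members go to different blocks, giving {C,O,T} and {D,M}.
Refine {C,O,T} on symbol p: members go to different blocks, giving {C,O} and {T}.
On input q, block {C,O} splits into {O} and {C}.
On input q, block {D,M} splits into {D} and {M}.
No further refinement is possible. Final partition (7 blocks): {F,K,X} | {O} | {R} | {D} | {T} | {C} | {M}.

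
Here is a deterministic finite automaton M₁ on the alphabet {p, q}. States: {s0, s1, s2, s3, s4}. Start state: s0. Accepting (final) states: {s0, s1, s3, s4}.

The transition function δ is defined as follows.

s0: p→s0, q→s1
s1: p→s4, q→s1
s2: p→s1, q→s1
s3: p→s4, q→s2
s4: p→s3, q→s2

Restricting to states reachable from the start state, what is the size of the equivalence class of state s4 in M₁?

Start with accepting vs non-accepting: {s0,s1,s3,s4} | {s2}.
Refine {s0,s1,s3,s4} on symbol q: members go to different blocks, giving {s0,s1} and {s3,s4}.
Split {s0,s1} by δ(·,p) → {s0} and {s1}.
Stable partition: {s0} | {s2} | {s3,s4} | {s1} — 4 equivalence classes.
The equivalence class containing s4 is {s3,s4}, of size 2.

2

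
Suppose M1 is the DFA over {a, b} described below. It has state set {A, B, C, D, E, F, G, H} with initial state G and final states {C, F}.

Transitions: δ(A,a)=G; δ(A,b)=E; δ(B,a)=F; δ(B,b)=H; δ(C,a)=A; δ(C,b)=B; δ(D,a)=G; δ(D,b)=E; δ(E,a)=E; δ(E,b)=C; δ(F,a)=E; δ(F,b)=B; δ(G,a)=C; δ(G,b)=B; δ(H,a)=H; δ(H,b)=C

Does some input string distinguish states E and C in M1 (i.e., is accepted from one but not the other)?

Yes

States {D} cannot be reached from the start state, so discard them.
Initial partition by acceptance: {C,F} | {A,B,E,G,H}.
Refine {A,B,E,G,H} on symbol a: members go to different blocks, giving {A,E,H} and {B,G}.
On input a, block {A,E,H} splits into {E,H} and {A}.
Split {C,F} by δ(·,a) → {C} and {F}.
Split {B,G} by δ(·,a) → {B} and {G}.
Stable partition: {C} | {E,H} | {B} | {A} | {F} | {G} — 6 equivalence classes.
E and C end up in different blocks, so they are distinguishable. For instance, the string 'ε' is accepted from only C.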